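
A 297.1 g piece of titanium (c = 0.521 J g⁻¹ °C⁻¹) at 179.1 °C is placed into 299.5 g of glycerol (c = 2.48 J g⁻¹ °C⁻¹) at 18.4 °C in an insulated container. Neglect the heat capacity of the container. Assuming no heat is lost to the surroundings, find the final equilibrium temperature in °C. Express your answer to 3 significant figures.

Heat lost by titanium = heat gained by glycerol.
(297.1)(0.521)(179.1 − T) = (299.5)(2.48)(T − 18.4)
154.7891 (179.1 − T) = 742.76 (T − 18.4)
27723 − 154.7891 T = 742.76 T − 13667
41390 = 897.5491 T
T = 46.11 °C

T_f = 46.1 °C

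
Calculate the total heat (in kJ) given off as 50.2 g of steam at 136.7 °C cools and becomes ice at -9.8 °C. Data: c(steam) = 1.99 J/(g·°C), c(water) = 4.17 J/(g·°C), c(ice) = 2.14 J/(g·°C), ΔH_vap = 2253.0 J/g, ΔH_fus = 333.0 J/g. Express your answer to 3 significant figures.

q = 155 kJ

q1 (cool steam 136.7→100 °C): 50.2 × 1.99 × 36.7 = 3666 J
q2 (condense at 100 °C): 50.2 × 2253.0 = 113101 J
q3 (cool water 100→0 °C): 50.2 × 4.17 × 100.0 = 20933 J
q4 (freeze at 0 °C): 50.2 × 333.0 = 16717 J
q5 (cool ice 0→-9.8 °C): 50.2 × 2.14 × 9.8 = 1053 J
Total: 3666 + 113101 + 20933 + 16717 + 1053 = 155470 J = 155 kJ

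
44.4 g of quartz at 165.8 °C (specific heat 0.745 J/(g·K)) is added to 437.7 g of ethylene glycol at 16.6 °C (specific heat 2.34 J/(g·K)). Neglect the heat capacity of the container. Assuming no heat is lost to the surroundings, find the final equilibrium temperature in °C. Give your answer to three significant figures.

T_f = 21.3 °C

Heat lost by quartz = heat gained by ethylene glycol.
(44.4)(0.745)(165.8 − T) = (437.7)(2.34)(T − 16.6)
33.078 (165.8 − T) = 1024.218 (T − 16.6)
5484.3 − 33.078 T = 1024.218 T − 17002
22486.3 = 1057.296 T
T = 21.27 °C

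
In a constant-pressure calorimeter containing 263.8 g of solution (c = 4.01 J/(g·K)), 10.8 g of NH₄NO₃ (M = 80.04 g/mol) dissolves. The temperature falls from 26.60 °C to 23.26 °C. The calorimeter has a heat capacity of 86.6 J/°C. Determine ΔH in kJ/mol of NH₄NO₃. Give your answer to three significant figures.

ΔH = 28.3 kJ/mol

|ΔT| = |23.26 − 26.60| = 3.34 °C
|q_surr| = (263.8 × 4.01 + 86.6) × 3.34 = 1144.438 × 3.34 = 3822 J
n(NH₄NO₃) = 10.8 / 80.04 = 0.1349 mol
Temperature fell, so q_rxn = +|q_surr| = 3.822 kJ
ΔH = q_rxn / n = 28.33 kJ/mol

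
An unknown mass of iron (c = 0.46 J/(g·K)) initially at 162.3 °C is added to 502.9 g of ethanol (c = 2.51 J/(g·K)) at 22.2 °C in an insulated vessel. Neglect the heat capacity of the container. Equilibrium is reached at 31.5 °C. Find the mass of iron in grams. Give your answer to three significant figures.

m = 195 g

q_gained = (502.9 × 2.51) × (31.5 − 22.2) = 11740 J
q_lost = m × 0.46 × (162.3 − 31.5) = 60.168 m
m = 11740 / 60.168 = 195 g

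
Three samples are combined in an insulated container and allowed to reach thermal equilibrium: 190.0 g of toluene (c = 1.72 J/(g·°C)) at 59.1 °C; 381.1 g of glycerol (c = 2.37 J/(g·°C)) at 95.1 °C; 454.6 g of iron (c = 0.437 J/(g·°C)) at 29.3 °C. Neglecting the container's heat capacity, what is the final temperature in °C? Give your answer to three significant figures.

T_f = 77.7 °C

Σ mᵢcᵢ(T − Tᵢ) = 0  ⇒  T = Σ mᵢcᵢTᵢ / Σ mᵢcᵢ
Σ mᵢcᵢ = 190.0×1.72 + 381.1×2.37 + 454.6×0.437 = 1428.6672
Σ mᵢcᵢTᵢ = 326.8×59.1 + 903.207×95.1 + 198.6602×29.3 = 111030
T = 111030 / 1428.6672 = 77.72 °C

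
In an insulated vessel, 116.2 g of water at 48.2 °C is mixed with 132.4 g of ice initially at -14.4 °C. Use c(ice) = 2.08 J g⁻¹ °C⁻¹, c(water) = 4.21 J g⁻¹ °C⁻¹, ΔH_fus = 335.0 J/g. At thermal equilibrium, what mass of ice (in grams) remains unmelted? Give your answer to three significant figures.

Heat to warm all ice to 0 °C: 132.4×2.08×14.4 = 3965.6 J
Heat released by water cooling to 0 °C: 116.2×4.21×48.2 = 23580 J
23580 J < 3965.6 + 132.4×335.0 = 48319.6 J, so not all ice melts; final T = 0 °C.
Heat left for melting: 23580 − 3965.6 = 19614.4 J
Mass melted = 19614.4 / 335.0 = 58.55 g
Ice remaining = 132.4 − 58.55 = 73.85 g

m_ice remaining = 73.9 g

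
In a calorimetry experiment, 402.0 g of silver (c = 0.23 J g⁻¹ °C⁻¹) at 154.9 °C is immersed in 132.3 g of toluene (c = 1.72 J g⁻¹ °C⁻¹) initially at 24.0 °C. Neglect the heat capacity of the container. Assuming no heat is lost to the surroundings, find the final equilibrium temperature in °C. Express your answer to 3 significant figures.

Heat lost by silver = heat gained by toluene.
(402.0)(0.23)(154.9 − T) = (132.3)(1.72)(T − 24.0)
92.46 (154.9 − T) = 227.556 (T − 24.0)
14322 − 92.46 T = 227.556 T − 5461.3
19783.3 = 320.016 T
T = 61.82 °C

T_f = 61.8 °C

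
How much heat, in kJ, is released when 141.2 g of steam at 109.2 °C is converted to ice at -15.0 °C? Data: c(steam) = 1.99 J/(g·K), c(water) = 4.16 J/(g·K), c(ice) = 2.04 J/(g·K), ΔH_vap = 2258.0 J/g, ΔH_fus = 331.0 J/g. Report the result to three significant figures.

q1 (cool steam 109.2→100 °C): 141.2 × 1.99 × 9.2 = 2585 J
q2 (condense at 100 °C): 141.2 × 2258.0 = 318830 J
q3 (cool water 100→0 °C): 141.2 × 4.16 × 100.0 = 58739 J
q4 (freeze at 0 °C): 141.2 × 331.0 = 46737 J
q5 (cool ice 0→-15.0 °C): 141.2 × 2.04 × 15.0 = 4321 J
Total: 2585 + 318830 + 58739 + 46737 + 4321 = 431212 J = 431 kJ

q = 431 kJ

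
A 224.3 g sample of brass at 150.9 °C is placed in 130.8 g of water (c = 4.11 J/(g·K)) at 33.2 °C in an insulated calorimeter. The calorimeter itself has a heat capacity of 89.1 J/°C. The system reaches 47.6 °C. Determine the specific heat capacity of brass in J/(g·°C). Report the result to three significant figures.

c = 0.389 J/(g·°C)

q_gained = (130.8 × 4.11 + 89.1) × (47.6 − 33.2) = 9024 J
q_lost = 224.3 × c × (150.9 − 47.6) = 23170.19 c
Set equal: c = 9024 / 23170.19 = 0.389 J/(g·°C)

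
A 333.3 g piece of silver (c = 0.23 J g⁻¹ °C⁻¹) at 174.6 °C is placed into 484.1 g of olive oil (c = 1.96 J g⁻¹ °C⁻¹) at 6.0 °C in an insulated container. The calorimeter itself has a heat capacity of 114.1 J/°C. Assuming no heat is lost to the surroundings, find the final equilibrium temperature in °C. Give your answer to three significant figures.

Heat lost by silver = heat gained by olive oil + calorimeter.
(333.3)(0.23)(174.6 − T) = [(484.1)(1.96) + 114.1](T − 6.0)
76.659 (174.6 − T) = 1062.936 (T − 6.0)
13385 − 76.659 T = 1062.936 T − 6377.6
19762.6 = 1139.595 T
T = 17.34 °C

T_f = 17.3 °C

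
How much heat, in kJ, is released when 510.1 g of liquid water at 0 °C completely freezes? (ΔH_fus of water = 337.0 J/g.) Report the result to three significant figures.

q = m × ΔH_fus = 510.1 × 337.0 = 171900 J = 172 kJ

q = 172 kJ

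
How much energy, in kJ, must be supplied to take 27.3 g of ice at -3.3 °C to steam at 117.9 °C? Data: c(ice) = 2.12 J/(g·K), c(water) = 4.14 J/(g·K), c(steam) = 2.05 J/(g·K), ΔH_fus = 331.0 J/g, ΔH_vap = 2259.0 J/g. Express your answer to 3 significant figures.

q1 (heat ice -3.3→0.0 °C): 27.3 × 2.12 × 3.3 = 191 J
q2 (melt at 0 °C): 27.3 × 331.0 = 9036 J
q3 (heat water 0.0→100.0 °C): 27.3 × 4.14 × 100.0 = 11302 J
q4 (vaporize at 100 °C): 27.3 × 2259.0 = 61671 J
q5 (heat steam 100.0→117.9 °C): 27.3 × 2.05 × 17.9 = 1002 J
Total: 191 + 9036 + 11302 + 61671 + 1002 = 83202 J = 83.2 kJ

q = 83.2 kJ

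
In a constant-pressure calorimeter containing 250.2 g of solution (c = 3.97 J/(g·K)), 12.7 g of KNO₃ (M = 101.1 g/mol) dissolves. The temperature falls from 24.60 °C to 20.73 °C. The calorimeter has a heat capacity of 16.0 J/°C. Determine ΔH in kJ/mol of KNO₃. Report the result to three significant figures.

ΔH = 31.1 kJ/mol

|ΔT| = |20.73 − 24.60| = 3.87 °C
|q_surr| = (250.2 × 3.97 + 16.0) × 3.87 = 1009.294 × 3.87 = 3906 J
n(KNO₃) = 12.7 / 101.1 = 0.1256 mol
Temperature fell, so q_rxn = +|q_surr| = 3.906 kJ
ΔH = q_rxn / n = 31.10 kJ/mol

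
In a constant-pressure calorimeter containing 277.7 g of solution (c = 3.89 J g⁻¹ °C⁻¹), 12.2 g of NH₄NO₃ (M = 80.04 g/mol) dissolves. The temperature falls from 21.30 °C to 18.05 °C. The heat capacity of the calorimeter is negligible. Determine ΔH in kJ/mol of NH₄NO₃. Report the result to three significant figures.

ΔH = 23.0 kJ/mol

|ΔT| = |18.05 − 21.30| = 3.25 °C
|q_surr| = (277.7 × 3.89) × 3.25 = 1080.253 × 3.25 = 3511 J
n(NH₄NO₃) = 12.2 / 80.04 = 0.1524 mol
Temperature fell, so q_rxn = +|q_surr| = 3.511 kJ
ΔH = q_rxn / n = 23.04 kJ/mol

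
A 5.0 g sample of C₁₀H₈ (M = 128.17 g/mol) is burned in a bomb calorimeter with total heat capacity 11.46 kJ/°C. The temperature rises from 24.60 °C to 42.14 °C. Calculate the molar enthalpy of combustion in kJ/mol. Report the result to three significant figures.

ΔH = -5150 kJ/mol

ΔT = 42.14 − 24.60 = 17.54 °C
q_cal = C_cal × ΔT = 11.46 × 17.54 = 201.0084 kJ
n = 5.0 / 128.17 = 0.03901 mol
q_rxn = −q_cal = -201.0084 kJ
ΔH = -201.0084 / 0.03901 = -5153 kJ/mol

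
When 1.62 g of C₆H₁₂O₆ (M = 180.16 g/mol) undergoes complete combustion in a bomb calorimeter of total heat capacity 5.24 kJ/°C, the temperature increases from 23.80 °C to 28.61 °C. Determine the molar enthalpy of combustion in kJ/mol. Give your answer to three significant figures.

ΔH = -2800 kJ/mol

ΔT = 28.61 − 23.80 = 4.81 °C
q_cal = C_cal × ΔT = 5.24 × 4.81 = 25.2044 kJ
n = 1.62 / 180.16 = 0.008992 mol
q_rxn = −q_cal = -25.2044 kJ
ΔH = -25.2044 / 0.008992 = -2803 kJ/mol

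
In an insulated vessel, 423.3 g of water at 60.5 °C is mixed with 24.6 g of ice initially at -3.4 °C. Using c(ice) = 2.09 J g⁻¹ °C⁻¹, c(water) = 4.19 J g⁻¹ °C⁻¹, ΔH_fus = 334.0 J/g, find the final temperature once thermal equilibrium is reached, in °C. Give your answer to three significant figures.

Heat to bring ice to 0 °C and melt it: q₁ = 24.6×2.09×3.4 + 24.6×334.0 = 8391.2 J
Heat the water can supply cooling to 0 °C: 423.3×4.19×60.5 = 107304 J > q₁, so all ice melts.
Energy balance: 423.3×4.19×(60.5 − T) = 8391.2 + 24.6×4.19×(T − 0)
1773.627(60.5 − T) = 8391.2 + 103.074 T
107304 − 8391.2 = 1876.701 T
T = 98912.8 / 1876.701 = 52.71 °C

T_f = 52.7 °C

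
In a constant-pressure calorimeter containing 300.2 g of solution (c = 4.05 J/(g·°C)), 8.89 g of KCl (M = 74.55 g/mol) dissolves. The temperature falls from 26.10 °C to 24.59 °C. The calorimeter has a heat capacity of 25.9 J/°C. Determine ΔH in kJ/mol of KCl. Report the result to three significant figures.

ΔH = 15.7 kJ/mol

|ΔT| = |24.59 − 26.10| = 1.51 °C
|q_surr| = (300.2 × 4.05 + 25.9) × 1.51 = 1241.71 × 1.51 = 1875 J
n(KCl) = 8.89 / 74.55 = 0.1192 mol
Temperature fell, so q_rxn = +|q_surr| = 1.875 kJ
ΔH = q_rxn / n = 15.73 kJ/mol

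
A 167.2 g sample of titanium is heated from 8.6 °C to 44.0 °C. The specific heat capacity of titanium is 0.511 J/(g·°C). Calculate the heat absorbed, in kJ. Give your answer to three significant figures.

q = 3.02 kJ

q = m c ΔT = 167.2 × 0.511 × (44.0 − 8.6)
q = 167.2 × 0.511 × 35.4 = 3024.5 J = 3.02 kJ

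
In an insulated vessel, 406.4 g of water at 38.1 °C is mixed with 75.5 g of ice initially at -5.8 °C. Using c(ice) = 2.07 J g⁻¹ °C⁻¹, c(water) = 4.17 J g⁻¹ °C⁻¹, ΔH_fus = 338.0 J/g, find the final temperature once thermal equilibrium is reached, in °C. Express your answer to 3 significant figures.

T_f = 19.0 °C

Heat to bring ice to 0 °C and melt it: q₁ = 75.5×2.07×5.8 + 75.5×338.0 = 26425 J
Heat the water can supply cooling to 0 °C: 406.4×4.17×38.1 = 64567.6 J > q₁, so all ice melts.
Energy balance: 406.4×4.17×(38.1 − T) = 26425 + 75.5×4.17×(T − 0)
1694.688(38.1 − T) = 26425 + 314.835 T
64567.6 − 26425 = 2009.523 T
T = 38142.6 / 2009.523 = 18.98 °C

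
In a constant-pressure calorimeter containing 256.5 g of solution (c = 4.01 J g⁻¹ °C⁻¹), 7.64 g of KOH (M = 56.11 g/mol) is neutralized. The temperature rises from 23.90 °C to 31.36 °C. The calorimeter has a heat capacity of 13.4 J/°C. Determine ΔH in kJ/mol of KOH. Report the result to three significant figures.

ΔH = -57.1 kJ/mol

|ΔT| = |31.36 − 23.90| = 7.46 °C
|q_surr| = (256.5 × 4.01 + 13.4) × 7.46 = 1041.965 × 7.46 = 7773 J
n(KOH) = 7.64 / 56.11 = 0.1362 mol
Temperature rose, so q_rxn = −|q_surr| = -7.773 kJ
ΔH = q_rxn / n = -57.07 kJ/mol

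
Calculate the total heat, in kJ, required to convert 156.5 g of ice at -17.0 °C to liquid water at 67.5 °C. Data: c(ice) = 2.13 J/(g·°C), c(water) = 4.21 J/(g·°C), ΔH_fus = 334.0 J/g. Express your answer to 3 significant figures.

q1 (heat ice -17.0→0.0 °C): 156.5 × 2.13 × 17.0 = 5667 J
q2 (melt at 0 °C): 156.5 × 334.0 = 52271 J
q3 (heat water 0.0→67.5 °C): 156.5 × 4.21 × 67.5 = 44473 J
Total: 5667 + 52271 + 44473 = 102411 J = 102 kJ

q = 102 kJ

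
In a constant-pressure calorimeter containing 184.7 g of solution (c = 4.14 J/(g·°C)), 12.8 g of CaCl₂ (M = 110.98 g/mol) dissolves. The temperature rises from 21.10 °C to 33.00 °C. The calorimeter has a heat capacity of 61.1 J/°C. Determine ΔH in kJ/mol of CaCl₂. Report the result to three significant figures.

ΔH = -85.2 kJ/mol

|ΔT| = |33.00 − 21.10| = 11.90 °C
|q_surr| = (184.7 × 4.14 + 61.1) × 11.90 = 825.758 × 11.90 = 9827 J
n(CaCl₂) = 12.8 / 110.98 = 0.1153 mol
Temperature rose, so q_rxn = −|q_surr| = -9.827 kJ
ΔH = q_rxn / n = -85.23 kJ/mol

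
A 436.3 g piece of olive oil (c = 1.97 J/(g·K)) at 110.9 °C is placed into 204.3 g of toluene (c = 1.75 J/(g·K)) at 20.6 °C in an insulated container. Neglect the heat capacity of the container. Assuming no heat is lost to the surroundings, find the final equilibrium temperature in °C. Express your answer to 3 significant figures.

T_f = 84.4 °C

Heat lost by olive oil = heat gained by toluene.
(436.3)(1.97)(110.9 − T) = (204.3)(1.75)(T − 20.6)
859.511 (110.9 − T) = 357.525 (T − 20.6)
95320 − 859.511 T = 357.525 T − 7365.0
102685.0 = 1217.036 T
T = 84.37 °C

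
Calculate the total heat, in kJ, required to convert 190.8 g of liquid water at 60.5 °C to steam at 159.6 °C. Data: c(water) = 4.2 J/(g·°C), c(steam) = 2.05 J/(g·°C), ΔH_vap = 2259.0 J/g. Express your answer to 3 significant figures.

q = 486 kJ

q1 (heat water 60.5→100.0 °C): 190.8 × 4.2 × 39.5 = 31654 J
q2 (vaporize at 100 °C): 190.8 × 2259.0 = 431017 J
q3 (heat steam 100.0→159.6 °C): 190.8 × 2.05 × 59.6 = 23312 J
Total: 31654 + 431017 + 23312 = 485983 J = 486 kJ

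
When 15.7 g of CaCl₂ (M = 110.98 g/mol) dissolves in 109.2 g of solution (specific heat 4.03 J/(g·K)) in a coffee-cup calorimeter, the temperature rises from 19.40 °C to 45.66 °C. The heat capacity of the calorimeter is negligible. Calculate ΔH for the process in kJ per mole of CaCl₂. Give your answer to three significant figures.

ΔH = -81.7 kJ/mol

|ΔT| = |45.66 − 19.40| = 26.26 °C
|q_surr| = (109.2 × 4.03) × 26.26 = 440.076 × 26.26 = 11560 J
n(CaCl₂) = 15.7 / 110.98 = 0.1415 mol
Temperature rose, so q_rxn = −|q_surr| = -11.56 kJ
ΔH = q_rxn / n = -81.70 kJ/mol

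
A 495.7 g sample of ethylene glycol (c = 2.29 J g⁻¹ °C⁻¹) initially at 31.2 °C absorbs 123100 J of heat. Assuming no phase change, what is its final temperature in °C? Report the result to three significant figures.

ΔT = q / (m c) = 123100 / (495.7 × 2.29) = 108.4 °C
T_f = 31.2 + 108.4 = 139.6 °C

T_f = 140 °C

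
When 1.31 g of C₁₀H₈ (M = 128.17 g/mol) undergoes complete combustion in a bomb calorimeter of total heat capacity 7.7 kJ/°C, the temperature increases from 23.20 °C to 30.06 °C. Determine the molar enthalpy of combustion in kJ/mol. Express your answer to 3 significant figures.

ΔT = 30.06 − 23.20 = 6.86 °C
q_cal = C_cal × ΔT = 7.7 × 6.86 = 52.822 kJ
n = 1.31 / 128.17 = 0.01022 mol
q_rxn = −q_cal = -52.822 kJ
ΔH = -52.822 / 0.01022 = -5168 kJ/mol

ΔH = -5170 kJ/mol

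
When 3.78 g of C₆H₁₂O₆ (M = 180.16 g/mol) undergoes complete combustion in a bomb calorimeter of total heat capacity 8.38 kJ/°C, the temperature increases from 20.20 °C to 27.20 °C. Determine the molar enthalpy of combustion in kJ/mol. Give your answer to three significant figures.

ΔH = -2800 kJ/mol

ΔT = 27.20 − 20.20 = 7.00 °C
q_cal = C_cal × ΔT = 8.38 × 7.00 = 58.66 kJ
n = 3.78 / 180.16 = 0.02098 mol
q_rxn = −q_cal = -58.66 kJ
ΔH = -58.66 / 0.02098 = -2796 kJ/mol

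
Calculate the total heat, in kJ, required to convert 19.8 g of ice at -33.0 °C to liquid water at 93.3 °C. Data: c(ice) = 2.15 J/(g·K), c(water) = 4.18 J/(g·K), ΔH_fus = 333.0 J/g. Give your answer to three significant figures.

q = 15.7 kJ

q1 (heat ice -33.0→0.0 °C): 19.8 × 2.15 × 33.0 = 1405 J
q2 (melt at 0 °C): 19.8 × 333.0 = 6593 J
q3 (heat water 0.0→93.3 °C): 19.8 × 4.18 × 93.3 = 7722 J
Total: 1405 + 6593 + 7722 = 15720 J = 15.7 kJ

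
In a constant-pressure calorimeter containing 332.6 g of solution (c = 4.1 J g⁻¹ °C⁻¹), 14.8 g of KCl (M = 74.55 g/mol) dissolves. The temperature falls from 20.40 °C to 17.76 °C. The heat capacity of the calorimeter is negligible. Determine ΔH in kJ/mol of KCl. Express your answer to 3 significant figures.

ΔH = 18.1 kJ/mol

|ΔT| = |17.76 − 20.40| = 2.64 °C
|q_surr| = (332.6 × 4.1) × 2.64 = 1363.66 × 2.64 = 3600 J
n(KCl) = 14.8 / 74.55 = 0.1985 mol
Temperature fell, so q_rxn = +|q_surr| = 3.600 kJ
ΔH = q_rxn / n = 18.14 kJ/mol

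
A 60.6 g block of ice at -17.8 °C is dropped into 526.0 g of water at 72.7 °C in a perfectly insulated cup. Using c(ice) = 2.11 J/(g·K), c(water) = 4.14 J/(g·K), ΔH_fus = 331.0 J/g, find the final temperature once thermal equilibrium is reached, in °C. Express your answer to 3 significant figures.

T_f = 56.0 °C

Heat to bring ice to 0 °C and melt it: q₁ = 60.6×2.11×17.8 + 60.6×331.0 = 22335 J
Heat the water can supply cooling to 0 °C: 526.0×4.14×72.7 = 158314 J > q₁, so all ice melts.
Energy balance: 526.0×4.14×(72.7 − T) = 22335 + 60.6×4.14×(T − 0)
2177.64(72.7 − T) = 22335 + 250.884 T
158314 − 22335 = 2428.524 T
T = 135979 / 2428.524 = 55.99 °C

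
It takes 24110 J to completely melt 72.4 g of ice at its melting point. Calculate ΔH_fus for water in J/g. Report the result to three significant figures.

ΔH_fus = q / m = 24110 / 72.4 = 333 J/g

ΔH_fus = 333 J/g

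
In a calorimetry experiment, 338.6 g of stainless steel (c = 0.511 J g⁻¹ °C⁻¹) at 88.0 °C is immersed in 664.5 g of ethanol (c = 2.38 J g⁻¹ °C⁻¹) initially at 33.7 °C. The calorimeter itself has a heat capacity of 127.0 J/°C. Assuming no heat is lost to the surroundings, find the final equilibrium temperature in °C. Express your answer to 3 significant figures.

T_f = 38.7 °C

Heat lost by stainless steel = heat gained by ethanol + calorimeter.
(338.6)(0.511)(88.0 − T) = [(664.5)(2.38) + 127.0](T − 33.7)
173.0246 (88.0 − T) = 1708.51 (T − 33.7)
15226 − 173.0246 T = 1708.51 T − 57577
72803 = 1881.5346 T
T = 38.69 °C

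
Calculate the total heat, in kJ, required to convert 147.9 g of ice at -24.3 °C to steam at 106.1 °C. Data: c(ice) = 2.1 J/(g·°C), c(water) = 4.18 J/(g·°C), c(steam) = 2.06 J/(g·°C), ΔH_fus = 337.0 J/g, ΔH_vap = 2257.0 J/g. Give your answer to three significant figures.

q1 (heat ice -24.3→0.0 °C): 147.9 × 2.1 × 24.3 = 7547 J
q2 (melt at 0 °C): 147.9 × 337.0 = 49842 J
q3 (heat water 0.0→100.0 °C): 147.9 × 4.18 × 100.0 = 61822 J
q4 (vaporize at 100 °C): 147.9 × 2257.0 = 333810 J
q5 (heat steam 100.0→106.1 °C): 147.9 × 2.06 × 6.1 = 1859 J
Total: 7547 + 49842 + 61822 + 333810 + 1859 = 454880 J = 455 kJ

q = 455 kJ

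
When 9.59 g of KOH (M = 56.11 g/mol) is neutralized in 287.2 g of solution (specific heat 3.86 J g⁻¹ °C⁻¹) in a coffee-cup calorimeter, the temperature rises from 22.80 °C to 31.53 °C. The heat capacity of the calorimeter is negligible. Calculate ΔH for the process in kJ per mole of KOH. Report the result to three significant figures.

|ΔT| = |31.53 − 22.80| = 8.73 °C
|q_surr| = (287.2 × 3.86) × 8.73 = 1108.592 × 8.73 = 9678 J
n(KOH) = 9.59 / 56.11 = 0.1709 mol
Temperature rose, so q_rxn = −|q_surr| = -9.678 kJ
ΔH = q_rxn / n = -56.63 kJ/mol

ΔH = -56.6 kJ/mol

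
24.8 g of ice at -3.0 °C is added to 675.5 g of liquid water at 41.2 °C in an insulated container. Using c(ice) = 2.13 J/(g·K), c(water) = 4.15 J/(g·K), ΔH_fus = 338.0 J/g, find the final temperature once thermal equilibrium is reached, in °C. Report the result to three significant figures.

T_f = 36.8 °C

Heat to bring ice to 0 °C and melt it: q₁ = 24.8×2.13×3.0 + 24.8×338.0 = 8540.9 J
Heat the water can supply cooling to 0 °C: 675.5×4.15×41.2 = 115497 J > q₁, so all ice melts.
Energy balance: 675.5×4.15×(41.2 − T) = 8540.9 + 24.8×4.15×(T − 0)
2803.325(41.2 − T) = 8540.9 + 102.92 T
115497 − 8540.9 = 2906.245 T
T = 106956.1 / 2906.245 = 36.80 °C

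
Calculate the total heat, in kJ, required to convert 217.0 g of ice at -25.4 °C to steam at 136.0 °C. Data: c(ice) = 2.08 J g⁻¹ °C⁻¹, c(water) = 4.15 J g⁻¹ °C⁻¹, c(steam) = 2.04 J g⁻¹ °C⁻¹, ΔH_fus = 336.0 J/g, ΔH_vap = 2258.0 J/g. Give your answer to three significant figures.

q = 680 kJ

q1 (heat ice -25.4→0.0 °C): 217.0 × 2.08 × 25.4 = 11465 J
q2 (melt at 0 °C): 217.0 × 336.0 = 72912 J
q3 (heat water 0.0→100.0 °C): 217.0 × 4.15 × 100.0 = 90055 J
q4 (vaporize at 100 °C): 217.0 × 2258.0 = 489986 J
q5 (heat steam 100.0→136.0 °C): 217.0 × 2.04 × 36.0 = 15936 J
Total: 11465 + 72912 + 90055 + 489986 + 15936 = 680354 J = 680 kJ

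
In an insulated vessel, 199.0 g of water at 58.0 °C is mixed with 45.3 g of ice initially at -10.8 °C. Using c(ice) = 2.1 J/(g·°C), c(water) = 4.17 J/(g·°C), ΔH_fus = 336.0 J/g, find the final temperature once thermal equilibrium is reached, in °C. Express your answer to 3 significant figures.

T_f = 31.3 °C

Heat to bring ice to 0 °C and melt it: q₁ = 45.3×2.1×10.8 + 45.3×336.0 = 16248 J
Heat the water can supply cooling to 0 °C: 199.0×4.17×58.0 = 48130.1 J > q₁, so all ice melts.
Energy balance: 199.0×4.17×(58.0 − T) = 16248 + 45.3×4.17×(T − 0)
829.83(58.0 − T) = 16248 + 188.901 T
48130.1 − 16248 = 1018.731 T
T = 31882.1 / 1018.731 = 31.30 °C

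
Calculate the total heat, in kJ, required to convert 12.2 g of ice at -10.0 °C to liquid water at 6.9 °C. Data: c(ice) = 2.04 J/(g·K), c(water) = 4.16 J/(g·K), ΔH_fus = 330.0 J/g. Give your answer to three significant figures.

q = 4.63 kJ

q1 (heat ice -10.0→0.0 °C): 12.2 × 2.04 × 10.0 = 249 J
q2 (melt at 0 °C): 12.2 × 330.0 = 4026 J
q3 (heat water 0.0→6.9 °C): 12.2 × 4.16 × 6.9 = 350 J
Total: 249 + 4026 + 350 = 4625 J = 4.63 kJ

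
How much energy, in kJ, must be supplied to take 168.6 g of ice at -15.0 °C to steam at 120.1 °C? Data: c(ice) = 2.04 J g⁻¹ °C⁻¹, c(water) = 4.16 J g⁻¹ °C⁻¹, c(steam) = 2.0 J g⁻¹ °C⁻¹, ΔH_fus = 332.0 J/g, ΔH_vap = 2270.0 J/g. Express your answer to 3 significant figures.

q1 (heat ice -15.0→0.0 °C): 168.6 × 2.04 × 15.0 = 5159 J
q2 (melt at 0 °C): 168.6 × 332.0 = 55975 J
q3 (heat water 0.0→100.0 °C): 168.6 × 4.16 × 100.0 = 70138 J
q4 (vaporize at 100 °C): 168.6 × 2270.0 = 382722 J
q5 (heat steam 100.0→120.1 °C): 168.6 × 2.0 × 20.1 = 6778 J
Total: 5159 + 55975 + 70138 + 382722 + 6778 = 520772 J = 521 kJ

q = 521 kJ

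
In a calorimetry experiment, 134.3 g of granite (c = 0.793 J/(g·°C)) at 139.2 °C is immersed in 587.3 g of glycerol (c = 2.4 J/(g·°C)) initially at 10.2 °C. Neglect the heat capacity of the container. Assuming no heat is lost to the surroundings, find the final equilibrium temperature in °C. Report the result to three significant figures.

T_f = 19.3 °C

Heat lost by granite = heat gained by glycerol.
(134.3)(0.793)(139.2 − T) = (587.3)(2.4)(T − 10.2)
106.4999 (139.2 − T) = 1409.52 (T − 10.2)
14825 − 106.4999 T = 1409.52 T − 14377
29202 = 1516.0199 T
T = 19.26 °C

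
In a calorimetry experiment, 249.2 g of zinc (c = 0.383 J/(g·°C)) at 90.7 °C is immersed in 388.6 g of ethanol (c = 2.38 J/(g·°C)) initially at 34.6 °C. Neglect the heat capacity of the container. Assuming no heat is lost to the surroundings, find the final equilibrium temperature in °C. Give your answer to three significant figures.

Heat lost by zinc = heat gained by ethanol.
(249.2)(0.383)(90.7 − T) = (388.6)(2.38)(T − 34.6)
95.4436 (90.7 − T) = 924.868 (T − 34.6)
8656.7 − 95.4436 T = 924.868 T − 32000
40656.7 = 1020.3116 T
T = 39.847 °C

T_f = 39.8 °C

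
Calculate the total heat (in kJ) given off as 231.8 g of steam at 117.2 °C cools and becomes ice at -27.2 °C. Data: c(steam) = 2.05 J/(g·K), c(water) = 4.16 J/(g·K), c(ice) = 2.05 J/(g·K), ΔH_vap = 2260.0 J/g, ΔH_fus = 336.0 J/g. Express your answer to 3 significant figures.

q = 719 kJ

q1 (cool steam 117.2→100 °C): 231.8 × 2.05 × 17.2 = 8173 J
q2 (condense at 100 °C): 231.8 × 2260.0 = 523868 J
q3 (cool water 100→0 °C): 231.8 × 4.16 × 100.0 = 96429 J
q4 (freeze at 0 °C): 231.8 × 336.0 = 77885 J
q5 (cool ice 0→-27.2 °C): 231.8 × 2.05 × 27.2 = 12925 J
Total: 8173 + 523868 + 96429 + 77885 + 12925 = 719280 J = 719 kJ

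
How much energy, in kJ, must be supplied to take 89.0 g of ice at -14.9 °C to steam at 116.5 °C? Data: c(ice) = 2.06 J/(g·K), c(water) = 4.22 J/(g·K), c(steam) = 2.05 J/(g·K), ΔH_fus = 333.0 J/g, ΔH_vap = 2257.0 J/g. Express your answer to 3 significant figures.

q1 (heat ice -14.9→0.0 °C): 89.0 × 2.06 × 14.9 = 2732 J
q2 (melt at 0 °C): 89.0 × 333.0 = 29637 J
q3 (heat water 0.0→100.0 °C): 89.0 × 4.22 × 100.0 = 37558 J
q4 (vaporize at 100 °C): 89.0 × 2257.0 = 200873 J
q5 (heat steam 100.0→116.5 °C): 89.0 × 2.05 × 16.5 = 3010 J
Total: 2732 + 29637 + 37558 + 200873 + 3010 = 273810 J = 274 kJ

q = 274 kJ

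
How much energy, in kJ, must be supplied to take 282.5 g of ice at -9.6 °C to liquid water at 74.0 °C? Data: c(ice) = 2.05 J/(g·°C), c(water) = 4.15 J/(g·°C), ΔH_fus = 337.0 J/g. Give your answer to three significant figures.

q1 (heat ice -9.6→0.0 °C): 282.5 × 2.05 × 9.6 = 5560 J
q2 (melt at 0 °C): 282.5 × 337.0 = 95203 J
q3 (heat water 0.0→74.0 °C): 282.5 × 4.15 × 74.0 = 86756 J
Total: 5560 + 95203 + 86756 = 187519 J = 188 kJ

q = 188 kJ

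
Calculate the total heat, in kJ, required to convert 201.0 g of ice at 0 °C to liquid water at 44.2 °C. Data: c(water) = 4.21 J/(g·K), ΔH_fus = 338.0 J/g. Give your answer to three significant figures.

q = 105 kJ

q1 (melt at 0 °C): 201.0 × 338.0 = 67938 J
q2 (heat water 0.0→44.2 °C): 201.0 × 4.21 × 44.2 = 37402 J
Total: 67938 + 37402 = 105340 J = 105 kJ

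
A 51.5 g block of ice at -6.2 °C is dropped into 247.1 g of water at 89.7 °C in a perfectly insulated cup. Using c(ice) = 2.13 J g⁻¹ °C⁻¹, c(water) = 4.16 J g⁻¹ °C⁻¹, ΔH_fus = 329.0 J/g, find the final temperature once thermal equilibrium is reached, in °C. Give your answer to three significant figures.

Heat to bring ice to 0 °C and melt it: q₁ = 51.5×2.13×6.2 + 51.5×329.0 = 17624 J
Heat the water can supply cooling to 0 °C: 247.1×4.16×89.7 = 92205.9 J > q₁, so all ice melts.
Energy balance: 247.1×4.16×(89.7 − T) = 17624 + 51.5×4.16×(T − 0)
1027.936(89.7 − T) = 17624 + 214.24 T
92205.9 − 17624 = 1242.176 T
T = 74581.9 / 1242.176 = 60.04 °C

T_f = 60.0 °C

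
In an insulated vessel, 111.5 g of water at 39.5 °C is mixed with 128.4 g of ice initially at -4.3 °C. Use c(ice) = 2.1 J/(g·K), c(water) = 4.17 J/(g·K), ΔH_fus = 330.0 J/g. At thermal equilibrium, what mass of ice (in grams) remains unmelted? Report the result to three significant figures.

m_ice remaining = 76.3 g

Heat to warm all ice to 0 °C: 128.4×2.1×4.3 = 1159.5 J
Heat released by water cooling to 0 °C: 111.5×4.17×39.5 = 18366 J
18366 J < 1159.5 + 128.4×330.0 = 43531.5 J, so not all ice melts; final T = 0 °C.
Heat left for melting: 18366 − 1159.5 = 17206.5 J
Mass melted = 17206.5 / 330.0 = 52.14 g
Ice remaining = 128.4 − 52.14 = 76.26 g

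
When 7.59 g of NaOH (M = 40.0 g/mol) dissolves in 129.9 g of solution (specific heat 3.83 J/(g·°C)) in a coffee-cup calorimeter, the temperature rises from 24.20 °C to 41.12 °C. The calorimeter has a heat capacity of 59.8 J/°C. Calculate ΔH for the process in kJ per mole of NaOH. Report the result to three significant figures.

ΔH = -49.7 kJ/mol

|ΔT| = |41.12 − 24.20| = 16.92 °C
|q_surr| = (129.9 × 3.83 + 59.8) × 16.92 = 557.317 × 16.92 = 9430 J
n(NaOH) = 7.59 / 40.0 = 0.1898 mol
Temperature rose, so q_rxn = −|q_surr| = -9.430 kJ
ΔH = q_rxn / n = -49.68 kJ/mol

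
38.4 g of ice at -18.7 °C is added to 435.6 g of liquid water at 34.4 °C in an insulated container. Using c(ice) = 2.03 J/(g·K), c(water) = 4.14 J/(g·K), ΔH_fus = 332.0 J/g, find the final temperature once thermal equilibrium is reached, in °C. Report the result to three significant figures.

T_f = 24.4 °C

Heat to bring ice to 0 °C and melt it: q₁ = 38.4×2.03×18.7 + 38.4×332.0 = 14207 J
Heat the water can supply cooling to 0 °C: 435.6×4.14×34.4 = 62036.4 J > q₁, so all ice melts.
Energy balance: 435.6×4.14×(34.4 − T) = 14207 + 38.4×4.14×(T − 0)
1803.384(34.4 − T) = 14207 + 158.976 T
62036.4 − 14207 = 1962.360 T
T = 47829.4 / 1962.360 = 24.37 °C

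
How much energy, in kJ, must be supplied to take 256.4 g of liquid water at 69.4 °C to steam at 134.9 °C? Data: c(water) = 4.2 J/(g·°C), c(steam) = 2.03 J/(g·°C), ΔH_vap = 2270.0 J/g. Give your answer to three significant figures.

q = 633 kJ

q1 (heat water 69.4→100.0 °C): 256.4 × 4.2 × 30.6 = 32953 J
q2 (vaporize at 100 °C): 256.4 × 2270.0 = 582028 J
q3 (heat steam 100.0→134.9 °C): 256.4 × 2.03 × 34.9 = 18165 J
Total: 32953 + 582028 + 18165 = 633146 J = 633 kJ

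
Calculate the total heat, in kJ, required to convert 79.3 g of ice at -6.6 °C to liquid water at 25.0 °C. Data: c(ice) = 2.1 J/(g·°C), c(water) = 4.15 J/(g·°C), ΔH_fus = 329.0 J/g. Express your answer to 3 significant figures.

q = 35.4 kJ

q1 (heat ice -6.6→0.0 °C): 79.3 × 2.1 × 6.6 = 1099 J
q2 (melt at 0 °C): 79.3 × 329.0 = 26090 J
q3 (heat water 0.0→25.0 °C): 79.3 × 4.15 × 25.0 = 8227 J
Total: 1099 + 26090 + 8227 = 35416 J = 35.4 kJ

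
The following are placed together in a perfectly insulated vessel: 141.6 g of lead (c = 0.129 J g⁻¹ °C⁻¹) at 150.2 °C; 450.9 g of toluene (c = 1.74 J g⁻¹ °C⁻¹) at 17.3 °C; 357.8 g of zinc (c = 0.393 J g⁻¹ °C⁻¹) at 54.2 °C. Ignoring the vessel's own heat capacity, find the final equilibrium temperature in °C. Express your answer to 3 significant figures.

Σ mᵢcᵢ(T − Tᵢ) = 0  ⇒  T = Σ mᵢcᵢTᵢ / Σ mᵢcᵢ
Σ mᵢcᵢ = 141.6×0.129 + 450.9×1.74 + 357.8×0.393 = 943.4478
Σ mᵢcᵢTᵢ = 18.2664×150.2 + 784.566×17.3 + 140.6154×54.2 = 23938
T = 23938 / 943.4478 = 25.37 °C

T_f = 25.4 °C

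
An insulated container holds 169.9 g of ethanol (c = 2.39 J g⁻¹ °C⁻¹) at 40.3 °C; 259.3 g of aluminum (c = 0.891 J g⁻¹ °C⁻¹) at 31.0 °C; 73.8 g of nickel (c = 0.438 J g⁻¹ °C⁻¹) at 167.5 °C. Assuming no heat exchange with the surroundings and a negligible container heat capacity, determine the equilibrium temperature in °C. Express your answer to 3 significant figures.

T_f = 43.2 °C

Σ mᵢcᵢ(T − Tᵢ) = 0  ⇒  T = Σ mᵢcᵢTᵢ / Σ mᵢcᵢ
Σ mᵢcᵢ = 169.9×2.39 + 259.3×0.891 + 73.8×0.438 = 669.4217
Σ mᵢcᵢTᵢ = 406.061×40.3 + 231.0363×31.0 + 32.3244×167.5 = 28941
T = 28941 / 669.4217 = 43.23 °C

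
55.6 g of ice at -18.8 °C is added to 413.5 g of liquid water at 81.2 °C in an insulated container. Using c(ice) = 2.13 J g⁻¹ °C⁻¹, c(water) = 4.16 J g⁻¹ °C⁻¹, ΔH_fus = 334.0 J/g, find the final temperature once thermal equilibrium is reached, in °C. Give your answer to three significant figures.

T_f = 60.9 °C

Heat to bring ice to 0 °C and melt it: q₁ = 55.6×2.13×18.8 + 55.6×334.0 = 20797 J
Heat the water can supply cooling to 0 °C: 413.5×4.16×81.2 = 139677 J > q₁, so all ice melts.
Energy balance: 413.5×4.16×(81.2 − T) = 20797 + 55.6×4.16×(T − 0)
1720.16(81.2 − T) = 20797 + 231.296 T
139677 − 20797 = 1951.456 T
T = 118880 / 1951.456 = 60.92 °C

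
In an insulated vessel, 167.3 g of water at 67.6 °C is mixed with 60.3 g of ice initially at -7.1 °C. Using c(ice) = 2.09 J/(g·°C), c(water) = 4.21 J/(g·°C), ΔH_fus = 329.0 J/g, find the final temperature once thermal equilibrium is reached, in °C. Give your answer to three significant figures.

T_f = 28.1 °C

Heat to bring ice to 0 °C and melt it: q₁ = 60.3×2.09×7.1 + 60.3×329.0 = 20733 J
Heat the water can supply cooling to 0 °C: 167.3×4.21×67.6 = 47612.9 J > q₁, so all ice melts.
Energy balance: 167.3×4.21×(67.6 − T) = 20733 + 60.3×4.21×(T − 0)
704.333(67.6 − T) = 20733 + 253.863 T
47612.9 − 20733 = 958.196 T
T = 26879.9 / 958.196 = 28.05 °C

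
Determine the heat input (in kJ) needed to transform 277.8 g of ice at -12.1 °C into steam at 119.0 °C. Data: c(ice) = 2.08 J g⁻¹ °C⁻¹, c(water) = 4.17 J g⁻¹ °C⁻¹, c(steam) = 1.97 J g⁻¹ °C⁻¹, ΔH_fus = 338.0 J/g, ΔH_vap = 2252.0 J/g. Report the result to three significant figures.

q = 853 kJ

q1 (heat ice -12.1→0.0 °C): 277.8 × 2.08 × 12.1 = 6992 J
q2 (melt at 0 °C): 277.8 × 338.0 = 93896 J
q3 (heat water 0.0→100.0 °C): 277.8 × 4.17 × 100.0 = 115843 J
q4 (vaporize at 100 °C): 277.8 × 2252.0 = 625606 J
q5 (heat steam 100.0→119.0 °C): 277.8 × 1.97 × 19.0 = 10398 J
Total: 6992 + 93896 + 115843 + 625606 + 10398 = 852735 J = 853 kJ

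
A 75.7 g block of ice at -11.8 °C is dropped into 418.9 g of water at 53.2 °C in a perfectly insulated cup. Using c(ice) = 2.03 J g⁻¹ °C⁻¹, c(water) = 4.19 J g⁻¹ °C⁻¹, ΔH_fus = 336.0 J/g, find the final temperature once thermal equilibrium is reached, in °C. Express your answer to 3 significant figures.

T_f = 31.9 °C

Heat to bring ice to 0 °C and melt it: q₁ = 75.7×2.03×11.8 + 75.7×336.0 = 27249 J
Heat the water can supply cooling to 0 °C: 418.9×4.19×53.2 = 93376.2 J > q₁, so all ice melts.
Energy balance: 418.9×4.19×(53.2 − T) = 27249 + 75.7×4.19×(T − 0)
1755.191(53.2 − T) = 27249 + 317.183 T
93376.2 − 27249 = 2072.374 T
T = 66127.2 / 2072.374 = 31.91 °C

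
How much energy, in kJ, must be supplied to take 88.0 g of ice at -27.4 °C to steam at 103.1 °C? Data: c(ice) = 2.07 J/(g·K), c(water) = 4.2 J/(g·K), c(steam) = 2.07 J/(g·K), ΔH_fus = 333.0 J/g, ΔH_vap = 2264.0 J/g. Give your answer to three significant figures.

q1 (heat ice -27.4→0.0 °C): 88.0 × 2.07 × 27.4 = 4991 J
q2 (melt at 0 °C): 88.0 × 333.0 = 29304 J
q3 (heat water 0.0→100.0 °C): 88.0 × 4.2 × 100.0 = 36960 J
q4 (vaporize at 100 °C): 88.0 × 2264.0 = 199232 J
q5 (heat steam 100.0→103.1 °C): 88.0 × 2.07 × 3.1 = 565 J
Total: 4991 + 29304 + 36960 + 199232 + 565 = 271052 J = 271 kJ

q = 271 kJ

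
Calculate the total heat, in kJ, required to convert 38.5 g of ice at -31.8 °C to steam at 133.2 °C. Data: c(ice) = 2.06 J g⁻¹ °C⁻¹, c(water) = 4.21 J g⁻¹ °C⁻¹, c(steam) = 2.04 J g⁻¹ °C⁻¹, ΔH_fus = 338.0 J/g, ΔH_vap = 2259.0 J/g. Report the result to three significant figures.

q1 (heat ice -31.8→0.0 °C): 38.5 × 2.06 × 31.8 = 2522 J
q2 (melt at 0 °C): 38.5 × 338.0 = 13013 J
q3 (heat water 0.0→100.0 °C): 38.5 × 4.21 × 100.0 = 16209 J
q4 (vaporize at 100 °C): 38.5 × 2259.0 = 86972 J
q5 (heat steam 100.0→133.2 °C): 38.5 × 2.04 × 33.2 = 2608 J
Total: 2522 + 13013 + 16209 + 86972 + 2608 = 121324 J = 121 kJ

q = 121 kJ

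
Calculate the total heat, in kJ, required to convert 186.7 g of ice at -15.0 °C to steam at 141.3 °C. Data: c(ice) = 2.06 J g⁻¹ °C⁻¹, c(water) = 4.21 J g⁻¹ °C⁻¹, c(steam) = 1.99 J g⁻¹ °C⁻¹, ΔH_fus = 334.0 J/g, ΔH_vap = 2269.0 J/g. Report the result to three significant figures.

q = 586 kJ

q1 (heat ice -15.0→0.0 °C): 186.7 × 2.06 × 15.0 = 5769 J
q2 (melt at 0 °C): 186.7 × 334.0 = 62358 J
q3 (heat water 0.0→100.0 °C): 186.7 × 4.21 × 100.0 = 78601 J
q4 (vaporize at 100 °C): 186.7 × 2269.0 = 423622 J
q5 (heat steam 100.0→141.3 °C): 186.7 × 1.99 × 41.3 = 15344 J
Total: 5769 + 62358 + 78601 + 423622 + 15344 = 585694 J = 586 kJ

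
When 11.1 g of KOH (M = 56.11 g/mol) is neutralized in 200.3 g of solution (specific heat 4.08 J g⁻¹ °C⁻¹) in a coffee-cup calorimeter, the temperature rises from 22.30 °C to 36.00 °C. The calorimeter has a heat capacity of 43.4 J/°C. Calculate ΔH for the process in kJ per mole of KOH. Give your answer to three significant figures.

|ΔT| = |36.00 − 22.30| = 13.70 °C
|q_surr| = (200.3 × 4.08 + 43.4) × 13.70 = 860.624 × 13.70 = 11790 J
n(KOH) = 11.1 / 56.11 = 0.1978 mol
Temperature rose, so q_rxn = −|q_surr| = -11.79 kJ
ΔH = q_rxn / n = -59.61 kJ/mol

ΔH = -59.6 kJ/mol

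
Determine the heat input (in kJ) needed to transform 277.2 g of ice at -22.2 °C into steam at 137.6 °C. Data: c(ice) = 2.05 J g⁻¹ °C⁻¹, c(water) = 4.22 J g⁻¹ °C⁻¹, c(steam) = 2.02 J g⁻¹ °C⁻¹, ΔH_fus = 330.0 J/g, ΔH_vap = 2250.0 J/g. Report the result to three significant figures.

q1 (heat ice -22.2→0.0 °C): 277.2 × 2.05 × 22.2 = 12615 J
q2 (melt at 0 °C): 277.2 × 330.0 = 91476 J
q3 (heat water 0.0→100.0 °C): 277.2 × 4.22 × 100.0 = 116978 J
q4 (vaporize at 100 °C): 277.2 × 2250.0 = 623700 J
q5 (heat steam 100.0→137.6 °C): 277.2 × 2.02 × 37.6 = 21054 J
Total: 12615 + 91476 + 116978 + 623700 + 21054 = 865823 J = 866 kJ

q = 866 kJ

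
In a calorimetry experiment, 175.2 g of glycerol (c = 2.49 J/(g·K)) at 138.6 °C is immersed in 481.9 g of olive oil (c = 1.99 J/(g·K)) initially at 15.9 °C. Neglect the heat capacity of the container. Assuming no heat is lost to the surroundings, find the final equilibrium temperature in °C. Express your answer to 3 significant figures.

Heat lost by glycerol = heat gained by olive oil.
(175.2)(2.49)(138.6 − T) = (481.9)(1.99)(T − 15.9)
436.248 (138.6 − T) = 958.981 (T − 15.9)
60464 − 436.248 T = 958.981 T − 15248
75712 = 1395.229 T
T = 54.26 °C

T_f = 54.3 °C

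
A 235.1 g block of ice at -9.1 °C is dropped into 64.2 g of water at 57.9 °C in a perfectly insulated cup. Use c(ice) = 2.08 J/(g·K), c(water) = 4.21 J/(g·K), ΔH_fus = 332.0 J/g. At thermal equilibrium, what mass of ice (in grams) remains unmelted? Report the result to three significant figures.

m_ice remaining = 201 g

Heat to warm all ice to 0 °C: 235.1×2.08×9.1 = 4450.0 J
Heat released by water cooling to 0 °C: 64.2×4.21×57.9 = 15649 J
15649 J < 4450.0 + 235.1×332.0 = 82503.2 J, so not all ice melts; final T = 0 °C.
Heat left for melting: 15649 − 4450.0 = 11199.0 J
Mass melted = 11199.0 / 332.0 = 33.73 g
Ice remaining = 235.1 − 33.73 = 201.37 g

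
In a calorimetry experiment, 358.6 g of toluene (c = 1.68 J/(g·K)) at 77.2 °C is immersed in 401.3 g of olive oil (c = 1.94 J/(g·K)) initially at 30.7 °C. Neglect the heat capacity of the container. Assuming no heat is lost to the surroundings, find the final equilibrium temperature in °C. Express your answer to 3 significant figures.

T_f = 51.0 °C

Heat lost by toluene = heat gained by olive oil.
(358.6)(1.68)(77.2 − T) = (401.3)(1.94)(T − 30.7)
602.448 (77.2 − T) = 778.522 (T − 30.7)
46509 − 602.448 T = 778.522 T − 23901
70410 = 1380.970 T
T = 50.99 °C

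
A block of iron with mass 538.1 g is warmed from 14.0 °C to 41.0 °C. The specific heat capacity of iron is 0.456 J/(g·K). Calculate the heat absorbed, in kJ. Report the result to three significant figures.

q = m c ΔT = 538.1 × 0.456 × (41.0 − 14.0)
q = 538.1 × 0.456 × 27.0 = 6625 J = 6.63 kJ

q = 6.63 kJ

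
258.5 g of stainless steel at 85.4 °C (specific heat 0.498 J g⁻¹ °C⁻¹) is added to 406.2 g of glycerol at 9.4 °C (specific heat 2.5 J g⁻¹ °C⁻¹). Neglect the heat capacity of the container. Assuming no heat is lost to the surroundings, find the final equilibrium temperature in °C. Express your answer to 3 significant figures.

Heat lost by stainless steel = heat gained by glycerol.
(258.5)(0.498)(85.4 − T) = (406.2)(2.5)(T − 9.4)
128.733 (85.4 − T) = 1015.5 (T − 9.4)
10994 − 128.733 T = 1015.5 T − 9545.7
20539.7 = 1144.233 T
T = 17.95 °C

T_f = 18.0 °C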